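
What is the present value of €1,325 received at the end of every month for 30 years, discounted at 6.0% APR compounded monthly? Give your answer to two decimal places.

€220,998.89

i = 0.06/12 = 0.005 per month; n = 30·12 = 360.
PV = 1325 × [1 − (1+0.005)^(−360)] / 0.005 = 1325 × 166.791614 = 220,998.8891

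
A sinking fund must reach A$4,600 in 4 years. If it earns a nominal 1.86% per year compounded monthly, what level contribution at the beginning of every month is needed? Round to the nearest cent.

With 12 periods per year: i = 0.00155, n = 48.
FV-annuity factor × (1+i) = 49.867864; PMT = 4600 / 49.867864 = 92.2438

A$92.24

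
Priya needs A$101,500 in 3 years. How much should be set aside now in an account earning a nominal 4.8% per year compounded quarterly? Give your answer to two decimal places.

A$87,962.97

i = 0.048/4 = 0.012 per quarter; n = 3·4 = 12.
Discount factor = (1+0.012)^(−12) = 0.866630; PV = 101,500 × 0.866630 = 87,962.9716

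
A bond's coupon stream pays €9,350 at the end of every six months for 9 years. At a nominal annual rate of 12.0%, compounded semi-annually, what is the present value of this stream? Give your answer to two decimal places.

€101,238.09

Periodic rate i = 0.12/2 = 0.06; n = 9 × 2 = 18 periods.
PV = PMT · [1 − (1+i)^(−n)] / i = 9350 · 10.827603 = 101,238.0925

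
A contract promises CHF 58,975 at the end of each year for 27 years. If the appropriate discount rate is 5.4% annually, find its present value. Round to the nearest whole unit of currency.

CHF 828,146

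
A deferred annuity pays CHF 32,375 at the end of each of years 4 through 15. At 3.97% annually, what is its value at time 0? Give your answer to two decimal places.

CHF 270,819.31

PV at t=3 (ordinary 12-year annuity): 32375 × a(12|0.0397) = 32375 × 9.401431 = 304,371.3398
PV₀ = 304,371.3398 / (1+0.0397)^3 = 304,371.3398 / 1.123891 = 270,819.3080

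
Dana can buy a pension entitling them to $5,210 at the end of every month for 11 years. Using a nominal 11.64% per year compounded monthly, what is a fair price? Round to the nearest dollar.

$386,912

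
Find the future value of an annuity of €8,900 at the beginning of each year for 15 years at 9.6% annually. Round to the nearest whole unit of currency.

€300,264

FV = 8900 × [(1+0.096)^15 − 1] / 0.096 × (1+i) = 8900 × 33.737479 = 300,263.5665
Payments are at the start of each period, so multiply by (1+i).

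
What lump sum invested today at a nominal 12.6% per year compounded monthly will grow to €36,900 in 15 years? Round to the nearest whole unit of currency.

Periodic rate i = 0.126/12 = 0.0105; n = 15 × 12 = 180 periods.
Discount factor = (1+0.0105)^(−180) = 0.152568; PV = 36,900 × 0.152568 = 5,629.7506

€5,630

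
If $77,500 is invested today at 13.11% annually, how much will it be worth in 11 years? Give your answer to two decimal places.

$300,478.03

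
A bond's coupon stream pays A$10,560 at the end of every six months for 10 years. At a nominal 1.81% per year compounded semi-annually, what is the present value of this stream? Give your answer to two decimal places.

i = 0.0181/2 = 0.00905 per half-year; n = 10·2 = 20.
PV = PMT · [1 − (1+i)^(−n)] / i = 10560 · 18.219341 = 192,396.2419

A$192,396.24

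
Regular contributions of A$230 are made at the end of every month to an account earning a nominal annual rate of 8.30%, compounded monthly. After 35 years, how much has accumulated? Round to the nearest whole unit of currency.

i = 0.083/12 = 0.00691667 per month; n = 35·12 = 420.
FV = PMT · [(1+i)^n − 1] / i = 230 · 2469.902850 = 568,077.6556

A$568,078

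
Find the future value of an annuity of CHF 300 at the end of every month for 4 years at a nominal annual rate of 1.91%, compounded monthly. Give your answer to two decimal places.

CHF 14,952.00

Periodic rate i = 0.0191/12 = 0.00159167; n = 4 × 12 = 48 periods.
FV = 300 × [(1+0.00159167)^48 − 1] / 0.00159167 = 300 × 49.840013 = 14,952.0040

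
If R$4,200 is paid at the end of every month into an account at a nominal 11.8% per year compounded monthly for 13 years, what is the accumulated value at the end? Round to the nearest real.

i = 0.118/12 = 0.00983333 per month; n = 13·12 = 156.
Accumulation factor s(156|0.00983333) = 366.312537; FV = 4200 × 366.312537 = 1,538,512.6545

R$1,538,513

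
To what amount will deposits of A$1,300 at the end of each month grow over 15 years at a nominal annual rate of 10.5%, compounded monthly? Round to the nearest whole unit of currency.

A$564,239

i = 0.105/12 = 0.00875 per month; n = 15·12 = 180.
FV = 1300 × [(1+0.00875)^180 − 1] / 0.00875 = 1300 × 434.029805 = 564,238.7469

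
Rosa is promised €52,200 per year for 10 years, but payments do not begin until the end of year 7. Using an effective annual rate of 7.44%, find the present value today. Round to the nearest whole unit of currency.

€233,586

Value one period before first payment (t=6): 52200 × [1 − (1+0.0744)^(−10)] / 0.0744 = 52200 × 6.882926 = 359,288.7277
PV₀ = 359,288.7277 / (1+0.0744)^6 = 359,288.7277 / 1.538140 = 233,586.4218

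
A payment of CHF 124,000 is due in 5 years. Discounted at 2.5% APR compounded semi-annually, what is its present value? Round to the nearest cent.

i = 0.025/2 = 0.0125 per half-year; n = 5·2 = 10.
PV = FV·(1+i)^(−n) = 124,000 × 0.883181 = 109,514.4348

CHF 109,514.43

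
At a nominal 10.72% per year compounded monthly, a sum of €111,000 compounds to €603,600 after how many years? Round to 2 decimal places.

15.87 years

Periodic rate i = 0.1072/12 = 0.00893333.
n = ln(603600/111000) / ln(1+0.00893333) = ln(5.43784) / 0.008894 = 190.4031 months
= 190.4031/12 years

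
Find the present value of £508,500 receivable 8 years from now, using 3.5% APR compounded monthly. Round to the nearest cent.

With 12 periods per year: i = 0.00291667, n = 96.
PV = FV·(1+i)^(−n) = 508,500 × 0.756092 = 384,472.6890

£384,472.69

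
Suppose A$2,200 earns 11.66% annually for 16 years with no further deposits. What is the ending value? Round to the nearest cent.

2,200 × (1+0.1166)^16 = 2,200 × 5.839316 = 12,846.4951

A$12,846.50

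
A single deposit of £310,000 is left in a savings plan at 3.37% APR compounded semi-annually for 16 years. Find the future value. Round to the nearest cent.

£529,154.23

Periodic rate i = 0.0337/2 = 0.01685; n = 16 × 2 = 32 periods.
FV = 310,000 × (1 + 0.01685)^32 = 529,154.2258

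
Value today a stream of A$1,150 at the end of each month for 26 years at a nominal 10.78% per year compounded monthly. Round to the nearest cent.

With 12 periods per year: i = 0.00898333, n = 312.
PV = PMT · [1 − (1+i)^(−n)] / i = 1150 · 104.481966 = 120,154.2610

A$120,154.26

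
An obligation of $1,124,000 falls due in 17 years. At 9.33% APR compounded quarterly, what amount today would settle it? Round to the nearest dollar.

With 4 periods per year: i = 0.023325, n = 68.
Discount factor = (1+0.023325)^(−68) = 0.208486; PV = 1,124,000 × 0.208486 = 234,337.9301

$234,338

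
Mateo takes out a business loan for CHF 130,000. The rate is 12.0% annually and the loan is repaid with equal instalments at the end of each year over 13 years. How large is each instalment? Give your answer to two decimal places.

CHF 20,238.04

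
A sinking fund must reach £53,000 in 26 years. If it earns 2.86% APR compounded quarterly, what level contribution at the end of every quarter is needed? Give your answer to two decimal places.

£345.15

i = 0.0286/4 = 0.00715 per quarter; n = 26·4 = 104.
PMT = 53000 / ( [(1+0.00715)^104 − 1] / 0.00715 ) = 53000 / 153.557550 = 345.1475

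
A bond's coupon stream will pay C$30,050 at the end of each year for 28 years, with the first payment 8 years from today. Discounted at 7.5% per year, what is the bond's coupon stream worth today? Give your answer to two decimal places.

PV at t=7 (ordinary 28-year annuity): 30050 × a(28|0.075) = 30050 × 11.573378 = 347,779.9977
Discount back 7 years: 347,779.9977 × (1+0.075)^(−7) = 347,779.9977 × 0.602755 = 209,626.0981

C$209,626.10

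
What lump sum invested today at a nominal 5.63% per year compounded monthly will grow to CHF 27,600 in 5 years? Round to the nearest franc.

Periodic rate i = 0.0563/12 = 0.00469167; n = 5 × 12 = 60 periods.
PV = 27,600 / (1 + 0.00469167)^60 = 27,600 / 1.324244 = 20,842.0810

CHF 20,842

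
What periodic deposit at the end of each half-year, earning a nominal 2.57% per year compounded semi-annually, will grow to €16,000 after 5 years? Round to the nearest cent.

€1,509.65

Periodic rate i = 0.0257/2 = 0.01285; n = 5 × 2 = 10 periods.
FV-annuity factor = 10.598517; PMT = 16000 / 10.598517 = 1,509.6451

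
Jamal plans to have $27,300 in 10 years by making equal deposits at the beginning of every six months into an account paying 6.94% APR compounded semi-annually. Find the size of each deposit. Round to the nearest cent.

$935.86

Periodic rate i = 0.0694/2 = 0.0347; n = 10 × 2 = 20 periods.
PMT = 27300 / ( [(1+0.0347)^20 − 1] / 0.0347 × (1+i) ) = 27300 / 29.170953 = 935.8625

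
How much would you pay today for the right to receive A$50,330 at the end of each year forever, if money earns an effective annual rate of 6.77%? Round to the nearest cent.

PV = C/r = 50330/0.0677 = 743,426.8833

A$743,426.88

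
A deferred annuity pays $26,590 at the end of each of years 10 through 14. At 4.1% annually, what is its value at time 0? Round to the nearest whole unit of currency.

Value one period before first payment (t=9): 26590 × [1 − (1+0.041)^(−5)] / 0.041 = 26590 × 4.439344 = 118,042.1496
PV₀ = 118,042.1496 / (1+0.041)^9 = 118,042.1496 / 1.435676 = 82,220.5815

$82,221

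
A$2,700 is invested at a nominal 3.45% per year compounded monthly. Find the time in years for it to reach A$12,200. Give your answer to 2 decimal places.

43.78 years

Periodic rate i = 0.0345/12 = 0.002875.
n = ln(12200/2700) / ln(1+0.002875) = ln(4.51852) / 0.002871 = 525.3395 months
= 525.3395/12 years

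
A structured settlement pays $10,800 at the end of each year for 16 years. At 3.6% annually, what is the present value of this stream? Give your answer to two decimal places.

$129,640.97

Annuity factor a(16|0.036) = 12.003793; PV = 10800 × 12.003793 = 129,640.9662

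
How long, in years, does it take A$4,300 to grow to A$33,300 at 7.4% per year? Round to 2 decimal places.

28.67 years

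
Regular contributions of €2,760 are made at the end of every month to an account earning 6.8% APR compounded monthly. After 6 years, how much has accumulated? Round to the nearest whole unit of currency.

€244,541

With 12 periods per year: i = 0.00566667, n = 72.
Accumulation factor s(72|0.00566667) = 88.601699; FV = 2760 × 88.601699 = 244,540.6903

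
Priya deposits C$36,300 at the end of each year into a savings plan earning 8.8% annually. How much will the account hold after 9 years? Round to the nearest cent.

C$468,719.32

FV = 36300 × [(1+0.088)^9 − 1] / 0.088 = 36300 × 12.912378 = 468,719.3221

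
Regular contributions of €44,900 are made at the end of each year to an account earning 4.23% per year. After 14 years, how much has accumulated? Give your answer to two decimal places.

Accumulation factor s(14|0.0423) = 18.583201; FV = 44900 × 18.583201 = 834,385.7172

€834,385.72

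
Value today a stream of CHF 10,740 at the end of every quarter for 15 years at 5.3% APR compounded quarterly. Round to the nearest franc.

i = 0.053/4 = 0.01325 per quarter; n = 15·4 = 60.
Annuity factor a(60|0.01325) = 41.211697; PV = 10740 × 41.211697 = 442,613.6223

CHF 442,614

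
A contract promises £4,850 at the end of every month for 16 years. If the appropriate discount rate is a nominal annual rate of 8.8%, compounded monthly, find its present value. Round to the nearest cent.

£498,739.54

Periodic rate i = 0.088/12 = 0.00733333; n = 16 × 12 = 192 periods.
PV = 4850 × [1 − (1+0.00733333)^(−192)] / 0.00733333 = 4850 × 102.832895 = 498,739.5394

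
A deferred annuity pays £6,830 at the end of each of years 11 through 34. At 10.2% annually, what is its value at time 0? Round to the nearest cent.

£22,887.52

Value one period before first payment (t=10): 6830 × [1 − (1+0.102)^(−24)] / 0.102 = 6830 × 8.851034 = 60,452.5637
PV₀ = 60,452.5637 / (1+0.102)^10 = 60,452.5637 / 2.641289 = 22,887.5222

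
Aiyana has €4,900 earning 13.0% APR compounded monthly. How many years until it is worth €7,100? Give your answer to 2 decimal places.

Periodic rate i = 0.13/12 = 0.0108333.
n = ln(7100/4900) / ln(1+0.0108333) = ln(1.44898) / 0.010775 = 34.4183 months
= 34.4183/12 years

2.87 years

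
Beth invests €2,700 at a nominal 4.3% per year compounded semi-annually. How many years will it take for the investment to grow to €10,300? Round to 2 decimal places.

31.47 years

Periodic rate i = 0.043/2 = 0.0215.
n = ln(10300/2700) / ln(1+0.0215) = ln(3.81481) / 0.021272 = 62.9411 half-years
= 62.9411/2 years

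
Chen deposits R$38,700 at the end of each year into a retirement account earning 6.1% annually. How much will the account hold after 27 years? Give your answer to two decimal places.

R$2,503,888.50

FV = 38700 × [(1+0.061)^27 − 1] / 0.061 = 38700 × 64.699961 = 2,503,888.5014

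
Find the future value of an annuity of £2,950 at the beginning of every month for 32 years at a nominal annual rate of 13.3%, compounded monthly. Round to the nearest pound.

£18,271,663

i = 0.133/12 = 0.0110833 per month; n = 32·12 = 384.
Accumulation factor s(384|0.0110833) × (1+i) = 6193.784134; FV = 2950 × 6193.784134 = 18,271,663.1947
(Beginning-of-period payments → annuity-due factor ×(1+i).)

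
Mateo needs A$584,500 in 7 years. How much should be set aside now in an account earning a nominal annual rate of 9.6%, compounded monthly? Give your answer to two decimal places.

Periodic rate i = 0.096/12 = 0.008; n = 7 × 12 = 84 periods.
PV = FV·(1+i)^(−n) = 584,500 × 0.512053 = 299,295.2458

A$299,295.25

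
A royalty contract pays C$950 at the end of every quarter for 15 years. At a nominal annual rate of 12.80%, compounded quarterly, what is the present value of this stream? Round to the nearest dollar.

Periodic rate i = 0.128/4 = 0.032; n = 15 × 4 = 60 periods.
PV = PMT · [1 − (1+i)^(−n)] / i = 950 · 26.528628 = 25,202.1970

C$25,202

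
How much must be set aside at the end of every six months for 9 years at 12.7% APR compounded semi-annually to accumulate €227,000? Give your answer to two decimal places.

i = 0.127/2 = 0.0635 per half-year; n = 9·2 = 18.
PMT = 227000 / ( [(1+0.0635)^18 − 1] / 0.0635 ) = 227000 / 31.950079 = 7,104.8339

€7,104.83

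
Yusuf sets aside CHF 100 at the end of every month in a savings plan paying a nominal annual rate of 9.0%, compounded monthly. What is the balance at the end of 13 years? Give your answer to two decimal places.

Periodic rate i = 0.09/12 = 0.0075; n = 13 × 12 = 156 periods.
Accumulation factor s(156|0.0075) = 294.394279; FV = 100 × 294.394279 = 29,439.4279

CHF 29,439.43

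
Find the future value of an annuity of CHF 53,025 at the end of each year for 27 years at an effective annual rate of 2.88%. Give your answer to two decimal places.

CHF 2,121,853.42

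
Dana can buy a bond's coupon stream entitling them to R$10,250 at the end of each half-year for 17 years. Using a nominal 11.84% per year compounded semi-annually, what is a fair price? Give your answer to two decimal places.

R$148,642.74

Periodic rate i = 0.1184/2 = 0.0592; n = 17 × 2 = 34 periods.
PV = PMT · [1 − (1+i)^(−n)] / i = 10250 · 14.501730 = 148,642.7368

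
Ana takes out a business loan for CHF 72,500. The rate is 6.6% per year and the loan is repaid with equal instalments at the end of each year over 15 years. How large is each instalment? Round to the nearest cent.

CHF 7,760.19

Annuity-PV factor = 9.342560; PMT = 72500 / 9.342560 = 7,760.1853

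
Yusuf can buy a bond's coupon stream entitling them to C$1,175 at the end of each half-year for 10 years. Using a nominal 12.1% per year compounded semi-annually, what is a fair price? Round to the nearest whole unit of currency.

C$13,423

Periodic rate i = 0.121/2 = 0.0605; n = 10 × 2 = 20 periods.
PV = PMT · [1 − (1+i)^(−n)] / i = 1175 · 11.423509 = 13,422.6233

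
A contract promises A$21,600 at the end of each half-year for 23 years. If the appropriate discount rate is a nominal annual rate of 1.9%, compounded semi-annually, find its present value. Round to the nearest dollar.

A$801,916

i = 0.019/2 = 0.0095 per half-year; n = 23·2 = 46.
PV = PMT · [1 − (1+i)^(−n)] / i = 21600 · 37.125763 = 801,916.4851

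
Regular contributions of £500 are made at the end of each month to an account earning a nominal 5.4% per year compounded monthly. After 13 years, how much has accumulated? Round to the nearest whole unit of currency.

£112,734

Periodic rate i = 0.054/12 = 0.0045; n = 13 × 12 = 156 periods.
FV = PMT · [(1+i)^n − 1] / i = 500 · 225.468707 = 112,734.3536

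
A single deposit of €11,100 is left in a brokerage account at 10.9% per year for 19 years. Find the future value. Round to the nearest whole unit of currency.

FV = 11,100 × (1 + 0.109)^19 = 79,254.2126

€79,254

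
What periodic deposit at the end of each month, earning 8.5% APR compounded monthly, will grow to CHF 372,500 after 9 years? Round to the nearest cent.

CHF 2,308.02

Periodic rate i = 0.085/12 = 0.00708333; n = 9 × 12 = 108 periods.
FV-annuity factor = 161.393943; PMT = 372500 / 161.393943 = 2,308.0172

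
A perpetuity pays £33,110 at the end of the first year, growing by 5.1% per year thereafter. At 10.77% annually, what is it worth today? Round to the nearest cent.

PV = PMT / (i − g) = 33110 / (0.1077 − 0.051) = 33110 / 0.056700 = 583,950.6173

£583,950.62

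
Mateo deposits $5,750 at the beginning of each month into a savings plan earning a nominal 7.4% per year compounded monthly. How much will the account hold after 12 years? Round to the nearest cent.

With 12 periods per year: i = 0.00616667, n = 144.
Accumulation factor s(144|0.00616667) × (1+i) = 232.285233; FV = 5750 × 232.285233 = 1,335,640.0912
Payments are at the start of each period, so multiply by (1+i).

$1,335,640.09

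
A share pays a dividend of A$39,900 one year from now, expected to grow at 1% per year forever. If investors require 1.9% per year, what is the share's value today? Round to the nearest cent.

A$4,433,333.33

PV = PMT / (i − g) = 39900 / (0.019 − 0.01) = 39900 / 0.009000 = 4,433,333.3333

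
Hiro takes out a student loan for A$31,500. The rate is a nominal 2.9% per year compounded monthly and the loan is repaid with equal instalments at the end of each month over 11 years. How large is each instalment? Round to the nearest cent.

A$279.00

With 12 periods per year: i = 0.00241667, n = 132.
Annuity-PV factor = 112.901242; PMT = 31500 / 112.901242 = 279.0049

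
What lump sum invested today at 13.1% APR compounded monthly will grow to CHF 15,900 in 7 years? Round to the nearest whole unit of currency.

Periodic rate i = 0.131/12 = 0.0109167; n = 7 × 12 = 84 periods.
PV = FV·(1+i)^(−n) = 15,900 × 0.401708 = 6,387.1507

CHF 6,387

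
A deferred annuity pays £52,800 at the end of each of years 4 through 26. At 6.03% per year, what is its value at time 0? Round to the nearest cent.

Value one period before first payment (t=3): 52800 × [1 − (1+0.0603)^(−23)] / 0.0603 = 52800 × 12.270334 = 647,873.6146
Discount back 3 years: 647,873.6146 × (1+0.0603)^(−3) = 647,873.6146 × 0.838907 = 543,505.5822

£543,505.58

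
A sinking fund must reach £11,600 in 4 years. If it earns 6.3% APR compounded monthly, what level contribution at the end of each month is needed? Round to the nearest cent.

With 12 periods per year: i = 0.00525, n = 48.
FV-annuity factor = 54.428229; PMT = 11600 / 54.428229 = 213.1247

£213.12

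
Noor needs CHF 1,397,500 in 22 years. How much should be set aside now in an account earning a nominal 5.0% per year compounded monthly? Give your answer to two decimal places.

With 12 periods per year: i = 0.00416667, n = 264.
PV = FV·(1+i)^(−n) = 1,397,500 × 0.333633 = 466,251.6574

CHF 466,251.66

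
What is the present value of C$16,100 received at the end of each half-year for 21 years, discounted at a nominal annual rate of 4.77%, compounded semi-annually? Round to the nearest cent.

C$424,203.95

i = 0.0477/2 = 0.02385 per half-year; n = 21·2 = 42.
Annuity factor a(42|0.02385) = 26.348072; PV = 16100 × 26.348072 = 424,203.9513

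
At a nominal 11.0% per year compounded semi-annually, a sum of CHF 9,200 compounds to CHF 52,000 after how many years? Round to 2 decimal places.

16.17 years

Periodic rate i = 0.11/2 = 0.055.
n = ln(52000/9200) / ln(1+0.055) = ln(5.65217) / 0.053541 = 32.3499 half-years
= 32.3499/2 years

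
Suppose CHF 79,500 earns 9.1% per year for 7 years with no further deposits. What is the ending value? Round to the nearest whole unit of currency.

CHF 146,265

FV = 79,500 × (1 + 0.091)^7 = 146,264.9890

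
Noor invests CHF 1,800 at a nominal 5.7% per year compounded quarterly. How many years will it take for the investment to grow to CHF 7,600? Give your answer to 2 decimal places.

Periodic rate i = 0.057/4 = 0.01425.
(1+i)^n = 7600/1800 = 4.22222, so n = ln 4.22222 / ln 1.01425 = 101.7965 quarters
= 101.7965/4 years

25.45 years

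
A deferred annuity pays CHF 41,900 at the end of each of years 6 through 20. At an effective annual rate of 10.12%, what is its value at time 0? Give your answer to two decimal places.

PV at t=5 (ordinary 15-year annuity): 41900 × a(15|0.1012) = 41900 × 7.554262 = 316,523.5709
Discount back 5 years: 316,523.5709 × (1+0.1012)^(−5) = 316,523.5709 × 0.617546 = 195,467.7181

CHF 195,467.72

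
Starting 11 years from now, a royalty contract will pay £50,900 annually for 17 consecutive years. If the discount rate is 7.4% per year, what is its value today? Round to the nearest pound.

PV at t=10 (ordinary 17-year annuity): 50900 × a(17|0.074) = 50900 × 9.498422 = 483,469.6569
PV₀ = 483,469.6569 / (1+0.074)^10 = 483,469.6569 / 2.041939 = 236,769.8553

£236,770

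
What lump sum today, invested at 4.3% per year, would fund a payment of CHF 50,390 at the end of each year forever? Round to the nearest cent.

CHF 1,171,860.47

PV = PMT / i = 50390 / 0.043 = 1,171,860.4651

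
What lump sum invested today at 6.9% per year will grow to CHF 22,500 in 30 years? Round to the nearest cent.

CHF 3,039.84

Discount factor = (1+0.069)^(−30) = 0.135104; PV = 22,500 × 0.135104 = 3,039.8445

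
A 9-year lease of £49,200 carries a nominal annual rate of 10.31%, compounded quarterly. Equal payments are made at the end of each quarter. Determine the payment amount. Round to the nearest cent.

i = 0.1031/4 = 0.025775 per quarter; n = 9·4 = 36.
PMT = 49200 / ( [1 − (1+0.025775)^(−36)] / 0.025775 ) = 49200 / 23.276082 = 2,113.7578

£2,113.76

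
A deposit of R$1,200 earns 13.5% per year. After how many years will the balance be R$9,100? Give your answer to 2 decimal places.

n = ln(9100/1200) / ln(1+0.135) = ln(7.58333) / 0.126633 = 15.9987 years

16.00 years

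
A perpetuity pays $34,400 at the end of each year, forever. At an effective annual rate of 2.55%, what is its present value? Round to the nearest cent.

$1,349,019.61

PV = PMT / i = 34400 / 0.0255 = 1,349,019.6078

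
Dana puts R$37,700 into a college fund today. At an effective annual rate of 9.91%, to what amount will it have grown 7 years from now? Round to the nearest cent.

37,700 × (1+0.0991)^7 = 37,700 × 1.937584 = 73,046.9026

R$73,046.90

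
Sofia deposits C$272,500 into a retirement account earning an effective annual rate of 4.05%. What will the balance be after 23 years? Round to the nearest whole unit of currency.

C$679,101

FV = 272,500 × (1 + 0.0405)^23 = 679,101.1270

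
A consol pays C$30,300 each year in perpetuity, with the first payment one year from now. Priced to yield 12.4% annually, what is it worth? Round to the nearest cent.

C$244,354.84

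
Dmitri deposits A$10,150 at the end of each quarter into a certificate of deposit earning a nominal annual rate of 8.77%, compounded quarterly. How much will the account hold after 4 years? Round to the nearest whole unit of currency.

i = 0.0877/4 = 0.021925 per quarter; n = 4·4 = 16.
FV = PMT · [(1+i)^n − 1] / i = 10150 · 18.920428 = 192,042.3463

A$192,042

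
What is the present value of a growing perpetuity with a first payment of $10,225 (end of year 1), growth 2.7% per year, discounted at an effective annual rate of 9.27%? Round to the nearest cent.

$155,631.66

PV = PMT / (i − g) = 10225 / (0.0927 − 0.027) = 10225 / 0.065700 = 155,631.6591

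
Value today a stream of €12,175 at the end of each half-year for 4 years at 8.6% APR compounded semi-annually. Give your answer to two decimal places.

€80,965.19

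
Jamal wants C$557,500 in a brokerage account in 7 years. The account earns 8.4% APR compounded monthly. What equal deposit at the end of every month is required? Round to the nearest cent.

Periodic rate i = 0.084/12 = 0.007; n = 7 × 12 = 84 periods.
FV-annuity factor = 113.814261; PMT = 557500 / 113.814261 = 4,898.3317

C$4,898.33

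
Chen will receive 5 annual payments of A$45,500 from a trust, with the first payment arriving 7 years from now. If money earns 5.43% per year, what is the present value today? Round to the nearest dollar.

A$141,748

PV at t=6 (ordinary 5-year annuity): 45500 × a(5|0.0543) = 45500 × 4.278494 = 194,671.4779
PV₀ = 194,671.4779 / (1+0.0543)^6 = 194,671.4779 / 1.373363 = 141,748.0479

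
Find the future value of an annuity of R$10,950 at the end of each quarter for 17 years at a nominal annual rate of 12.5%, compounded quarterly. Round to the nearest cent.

R$2,489,568.24

i = 0.125/4 = 0.03125 per quarter; n = 17·4 = 68.
FV = 10950 × [(1+0.03125)^68 − 1] / 0.03125 = 10950 × 227.357830 = 2,489,568.2412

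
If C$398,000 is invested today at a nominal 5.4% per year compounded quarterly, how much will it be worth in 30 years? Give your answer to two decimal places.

C$1,989,451.86

i = 0.054/4 = 0.0135 per quarter; n = 30·4 = 120.
398,000 × (1+0.0135)^120 = 398,000 × 4.998623 = 1,989,451.8638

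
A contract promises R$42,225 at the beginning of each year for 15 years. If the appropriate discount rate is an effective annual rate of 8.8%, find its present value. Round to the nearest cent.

PV = PMT · [1 − (1+i)^(−n)] / i × (1+i) = 42225 · 8.874541 = 374,727.5096
Payments are at the start of each period, so multiply by (1+i).

R$374,727.51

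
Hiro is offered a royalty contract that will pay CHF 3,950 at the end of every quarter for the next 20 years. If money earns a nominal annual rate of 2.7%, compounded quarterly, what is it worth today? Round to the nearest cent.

Periodic rate i = 0.027/4 = 0.00675; n = 20 × 4 = 80 periods.
PV = PMT · [1 − (1+i)^(−n)] / i = 3950 · 61.658294 = 243,550.2612

CHF 243,550.26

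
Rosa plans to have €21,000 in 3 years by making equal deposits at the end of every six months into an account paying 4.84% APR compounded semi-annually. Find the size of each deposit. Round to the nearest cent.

€3,294.16

With 2 periods per year: i = 0.0242, n = 6.
PMT = 21000 / ( [(1+0.0242)^6 − 1] / 0.0242 ) = 21000 / 6.374927 = 3,294.1551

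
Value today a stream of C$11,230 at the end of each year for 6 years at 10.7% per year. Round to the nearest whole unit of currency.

PV = PMT · [1 − (1+i)^(−n)] / i = 11230 · 4.267352 = 47,922.3673

C$47,922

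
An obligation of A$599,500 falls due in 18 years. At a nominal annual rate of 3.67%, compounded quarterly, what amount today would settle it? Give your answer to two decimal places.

i = 0.0367/4 = 0.009175 per quarter; n = 18·4 = 72.
PV = 599,500 / (1 + 0.009175)^72 = 599,500 / 1.930131 = 310,600.6697

A$310,600.67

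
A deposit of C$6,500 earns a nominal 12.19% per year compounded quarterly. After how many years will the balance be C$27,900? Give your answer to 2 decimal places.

12.13 years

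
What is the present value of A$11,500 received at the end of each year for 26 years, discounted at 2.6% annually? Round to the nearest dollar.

A$215,377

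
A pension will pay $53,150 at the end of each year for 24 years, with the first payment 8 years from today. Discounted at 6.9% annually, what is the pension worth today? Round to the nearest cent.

$385,495.68

Value one period before first payment (t=7): 53150 × [1 − (1+0.069)^(−24)] / 0.069 = 53150 × 11.570715 = 614,983.4907
Discount back 7 years: 614,983.4907 × (1+0.069)^(−7) = 614,983.4907 × 0.626839 = 385,495.6847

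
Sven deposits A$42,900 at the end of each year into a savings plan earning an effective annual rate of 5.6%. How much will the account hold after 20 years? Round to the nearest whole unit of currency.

A$1,511,897

Accumulation factor s(20|0.056) = 35.242346; FV = 42900 × 35.242346 = 1,511,896.6247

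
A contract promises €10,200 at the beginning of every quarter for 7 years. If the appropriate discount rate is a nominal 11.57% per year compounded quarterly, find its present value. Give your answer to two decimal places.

Periodic rate i = 0.1157/4 = 0.028925; n = 7 × 4 = 28 periods.
Annuity factor a(28|0.028925) × (1+i) = 19.563096; PV = 10200 × 19.563096 = 199,543.5754
(Beginning-of-period payments → annuity-due factor ×(1+i).)

€199,543.58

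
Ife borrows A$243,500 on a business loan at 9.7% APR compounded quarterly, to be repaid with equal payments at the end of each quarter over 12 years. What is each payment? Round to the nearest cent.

Periodic rate i = 0.097/4 = 0.02425; n = 12 × 4 = 48 periods.
Annuity-PV factor = 28.181371; PMT = 243500 / 28.181371 = 8,640.4597

A$8,640.46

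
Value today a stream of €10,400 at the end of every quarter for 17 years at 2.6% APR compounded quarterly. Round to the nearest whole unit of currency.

€570,129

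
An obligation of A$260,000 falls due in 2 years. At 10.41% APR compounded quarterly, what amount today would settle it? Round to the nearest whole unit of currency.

A$211,695

Periodic rate i = 0.1041/4 = 0.026025; n = 2 × 4 = 8 periods.
Discount factor = (1+0.026025)^(−8) = 0.814210; PV = 260,000 × 0.814210 = 211,694.6122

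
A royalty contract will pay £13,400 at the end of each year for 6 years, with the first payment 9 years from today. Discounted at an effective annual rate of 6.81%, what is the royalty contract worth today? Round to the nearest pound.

PV at t=8 (ordinary 6-year annuity): 13400 × a(6|0.0681) = 13400 × 4.794627 = 64,248.0015
Discount back 8 years: 64,248.0015 × (1+0.0681)^(−8) = 64,248.0015 × 0.590343 = 37,928.3808

£37,928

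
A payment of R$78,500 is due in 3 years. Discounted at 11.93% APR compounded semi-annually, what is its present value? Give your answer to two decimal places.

R$55,449.16

Periodic rate i = 0.1193/2 = 0.05965; n = 3 × 2 = 6 periods.
PV = 78,500 / (1 + 0.05965)^6 = 78,500 / 1.415711 = 55,449.1639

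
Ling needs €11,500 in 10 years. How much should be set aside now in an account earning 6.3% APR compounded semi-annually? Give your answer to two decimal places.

€6,184.62

Periodic rate i = 0.063/2 = 0.0315; n = 10 × 2 = 20 periods.
PV = 11,500 / (1 + 0.0315)^20 = 11,500 / 1.859451 = 6,184.6225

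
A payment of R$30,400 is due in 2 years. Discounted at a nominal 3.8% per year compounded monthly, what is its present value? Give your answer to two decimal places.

i = 0.038/12 = 0.00316667 per month; n = 2·12 = 24.
Discount factor = (1+0.00316667)^(−24) = 0.926928; PV = 30,400 × 0.926928 = 28,178.5962

R$28,178.60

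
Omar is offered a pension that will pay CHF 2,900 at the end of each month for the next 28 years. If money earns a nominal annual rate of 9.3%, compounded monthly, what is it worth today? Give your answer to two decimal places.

CHF 346,232.52

With 12 periods per year: i = 0.00775, n = 336.
PV = 2900 × [1 − (1+0.00775)^(−336)] / 0.00775 = 2900 × 119.390523 = 346,232.5160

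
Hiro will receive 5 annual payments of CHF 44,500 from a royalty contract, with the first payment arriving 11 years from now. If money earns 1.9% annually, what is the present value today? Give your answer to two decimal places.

CHF 174,268.73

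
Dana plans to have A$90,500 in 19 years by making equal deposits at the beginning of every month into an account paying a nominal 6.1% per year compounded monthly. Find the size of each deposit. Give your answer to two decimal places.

Periodic rate i = 0.061/12 = 0.00508333; n = 19 × 12 = 228 periods.
PMT = 90500 / ( [(1+0.00508333)^228 − 1] / 0.00508333 × (1+i) ) = 90500 / 430.518950 = 210.2114

A$210.21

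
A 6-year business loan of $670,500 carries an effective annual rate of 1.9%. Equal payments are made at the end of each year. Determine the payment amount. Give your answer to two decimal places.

$119,297.91

PMT = 670500 / ( [1 − (1+0.019)^(−6)] / 0.019 ) = 670500 / 5.620383 = 119,297.9091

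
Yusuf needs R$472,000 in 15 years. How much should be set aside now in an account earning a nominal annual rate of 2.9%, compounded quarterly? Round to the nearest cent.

With 4 periods per year: i = 0.00725, n = 60.
Discount factor = (1+0.00725)^(−60) = 0.648281; PV = 472,000 × 0.648281 = 305,988.7328

R$305,988.73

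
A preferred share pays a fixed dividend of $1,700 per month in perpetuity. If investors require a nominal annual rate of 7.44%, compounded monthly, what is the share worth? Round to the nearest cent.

$274,193.55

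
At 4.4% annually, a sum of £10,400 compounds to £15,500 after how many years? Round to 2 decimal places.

n = ln(15500/10400) / ln(1+0.044) = ln(1.49038) / 0.043059 = 9.2670 years

9.27 years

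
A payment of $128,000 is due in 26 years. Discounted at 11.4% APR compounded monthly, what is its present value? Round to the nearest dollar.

With 12 periods per year: i = 0.0095, n = 312.
PV = FV·(1+i)^(−n) = 128,000 × 0.052339 = 6,699.4185

$6,699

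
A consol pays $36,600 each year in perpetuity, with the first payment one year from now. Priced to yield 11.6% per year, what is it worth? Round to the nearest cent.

$315,517.24

PV = PMT / i = 36600 / 0.116 = 315,517.2414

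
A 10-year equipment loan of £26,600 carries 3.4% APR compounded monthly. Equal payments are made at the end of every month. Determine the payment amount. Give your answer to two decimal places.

£261.79

i = 0.034/12 = 0.00283333 per month; n = 10·12 = 120.
PMT = 26600 / ( [1 − (1+0.00283333)^(−120)] / 0.00283333 ) = 26600 / 101.607319 = 261.7922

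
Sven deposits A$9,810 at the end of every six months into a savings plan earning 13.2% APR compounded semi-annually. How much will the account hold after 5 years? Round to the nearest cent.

With 2 periods per year: i = 0.066, n = 10.
Accumulation factor s(10|0.066) = 13.558149; FV = 9810 × 13.558149 = 133,005.4412

A$133,005.44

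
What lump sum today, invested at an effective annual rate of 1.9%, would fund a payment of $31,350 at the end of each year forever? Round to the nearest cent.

$1,650,000.00

PV = PMT / i = 31350 / 0.019 = 1,650,000.0000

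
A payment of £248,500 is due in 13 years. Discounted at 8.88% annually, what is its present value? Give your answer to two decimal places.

PV = FV·(1+i)^(−n) = 248,500 × 0.330883 = 82,224.4419

£82,224.44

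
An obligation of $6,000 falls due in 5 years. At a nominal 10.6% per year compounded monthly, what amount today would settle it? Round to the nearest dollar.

$3,540

Periodic rate i = 0.106/12 = 0.00883333; n = 5 × 12 = 60 periods.
PV = FV·(1+i)^(−n) = 6,000 × 0.589976 = 3,539.8580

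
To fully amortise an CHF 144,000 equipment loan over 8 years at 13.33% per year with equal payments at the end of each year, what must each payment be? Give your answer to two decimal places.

Annuity-PV factor = 4.745041; PMT = 144000 / 4.745041 = 30,347.4743

CHF 30,347.47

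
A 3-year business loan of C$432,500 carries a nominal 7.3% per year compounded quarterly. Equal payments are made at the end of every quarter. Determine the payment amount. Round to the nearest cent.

With 4 periods per year: i = 0.01825, n = 12.
Annuity-PV factor = 10.689898; PMT = 432500 / 10.689898 = 40,458.7570

C$40,458.76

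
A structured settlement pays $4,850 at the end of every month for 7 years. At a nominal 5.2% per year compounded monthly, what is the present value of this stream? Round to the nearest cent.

$340,875.31

With 12 periods per year: i = 0.00433333, n = 84.
PV = PMT · [1 − (1+i)^(−n)] / i = 4850 · 70.283569 = 340,875.3080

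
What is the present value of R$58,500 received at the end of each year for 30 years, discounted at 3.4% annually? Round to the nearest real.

PV = 58500 × [1 − (1+0.034)^(−30)] / 0.034 = 58500 × 18.624659 = 1,089,542.5723

R$1,089,543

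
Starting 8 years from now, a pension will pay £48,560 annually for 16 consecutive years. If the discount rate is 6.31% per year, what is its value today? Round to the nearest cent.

£313,069.04

PV at t=7 (ordinary 16-year annuity): 48560 × a(16|0.0631) = 48560 × 9.894191 = 480,461.8983
PV₀ = 480,461.8983 / (1+0.0631)^7 = 480,461.8983 / 1.534684 = 313,069.0431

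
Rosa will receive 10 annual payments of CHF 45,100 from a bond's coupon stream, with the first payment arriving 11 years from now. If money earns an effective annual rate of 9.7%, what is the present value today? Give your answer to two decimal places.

CHF 111,229.25

PV at t=10 (ordinary 10-year annuity): 45100 × a(10|0.097) = 45100 × 6.224561 = 280,727.7096
Discount back 10 years: 280,727.7096 × (1+0.097)^(−10) = 280,727.7096 × 0.396218 = 111,229.2494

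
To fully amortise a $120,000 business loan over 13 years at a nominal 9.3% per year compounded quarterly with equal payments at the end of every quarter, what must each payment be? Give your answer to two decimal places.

i = 0.093/4 = 0.02325 per quarter; n = 13·4 = 52.
Annuity-PV factor = 29.993304; PMT = 120000 / 29.993304 = 4,000.8930

$4,000.89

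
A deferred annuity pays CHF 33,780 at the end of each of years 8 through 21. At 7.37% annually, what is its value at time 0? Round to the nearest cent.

CHF 175,663.85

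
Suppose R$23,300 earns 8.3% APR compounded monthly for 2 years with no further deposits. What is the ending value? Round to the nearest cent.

R$27,491.64

i = 0.083/12 = 0.00691667 per month; n = 2·12 = 24.
23,300 × (1+0.00691667)^24 = 23,300 × 1.179899 = 27,491.6387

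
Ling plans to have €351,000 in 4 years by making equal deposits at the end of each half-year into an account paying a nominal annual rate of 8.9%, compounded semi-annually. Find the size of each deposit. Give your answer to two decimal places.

With 2 periods per year: i = 0.0445, n = 8.
FV-annuity factor = 9.363287; PMT = 351000 / 9.363287 = 37,486.8355

€37,486.84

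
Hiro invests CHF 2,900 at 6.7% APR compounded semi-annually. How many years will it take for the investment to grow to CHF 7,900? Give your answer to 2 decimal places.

Periodic rate i = 0.067/2 = 0.0335.
(1+i)^n = 7900/2900 = 2.72414, so n = ln 2.72414 / ln 1.0335 = 30.4133 half-years
= 30.4133/2 years

15.21 years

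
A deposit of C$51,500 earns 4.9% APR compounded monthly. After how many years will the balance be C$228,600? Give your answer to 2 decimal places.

Periodic rate i = 0.049/12 = 0.00408333.
n = ln(228600/51500) / ln(1+0.00408333) = ln(4.43883) / 0.004075 = 365.7386 months
= 365.7386/12 years

30.48 years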